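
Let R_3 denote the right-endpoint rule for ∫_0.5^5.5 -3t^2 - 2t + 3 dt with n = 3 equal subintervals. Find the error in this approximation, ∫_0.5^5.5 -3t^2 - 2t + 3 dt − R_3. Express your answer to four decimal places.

90.2778

Exact integral: ∫_0.5^5.5 f(t) dt = -181.25.
R_3 ≈ -271.527778.
Error ≈ -181.25 − (-271.527778) ≈ 90.2778.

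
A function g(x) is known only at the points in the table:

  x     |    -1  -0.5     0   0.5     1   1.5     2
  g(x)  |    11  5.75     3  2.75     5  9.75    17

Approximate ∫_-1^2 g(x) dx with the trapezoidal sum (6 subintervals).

20.125

Δx = 0.5.
T_6 = (0.5/2)·[11 + 2·5.75 + 2·3 + 2·2.75 + 2·5 + 2·9.75 + 17] = 20.125.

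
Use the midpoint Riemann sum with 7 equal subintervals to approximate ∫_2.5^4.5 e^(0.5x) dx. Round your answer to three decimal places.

11.985

Δx = (4.5 − 2.5)/7 = 2/7.
Midpoints: 37/14, 41/14, 45/14, 3.5, 53/14, 57/14, 61/14.
f(37/14) ≈ 3.749, f(41/14) ≈ 4.324, f(45/14) ≈ 4.989, f(3.5) ≈ 5.755, f(53/14) ≈ 6.638, f(57/14) ≈ 7.658, f(61/14) ≈ 8.834.
Sum = Δx · [f(37/14) + f(41/14) + f(45/14) + ...].
Sum ≈ 11.985.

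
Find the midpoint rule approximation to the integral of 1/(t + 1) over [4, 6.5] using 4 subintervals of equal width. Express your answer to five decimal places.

Δt = (6.5 − 4)/4 = 0.625.
Midpoints: 4.3125, 4.9375, 5.5625, 6.1875.
f(4.3125) = 16/85, f(4.9375) = 16/95, f(5.5625) = 16/105, f(6.1875) = 16/115.
Sum = Δt · [f(4.3125) + f(4.9375) + f(5.5625) + f(6.1875)].
Sum ≈ 0.40510.

0.40510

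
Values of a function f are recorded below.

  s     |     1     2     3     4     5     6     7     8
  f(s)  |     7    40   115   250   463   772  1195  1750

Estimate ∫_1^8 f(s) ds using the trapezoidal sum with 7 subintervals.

Δs = 1.
T_7 = (1/2)·[7 + 2·40 + 2·115 + 2·250 + 2·463 + 2·772 + 2·1195 + 1750] = 3713.5.

3713.5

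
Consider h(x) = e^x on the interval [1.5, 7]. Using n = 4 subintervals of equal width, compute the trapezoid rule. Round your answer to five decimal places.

Δx = (7 − 1.5)/4 = 1.375.
h(1.5) ≈ 4.48169, h(2.875) ≈ 17.72542, h(4.25) ≈ 70.10541, h(5.625) ≈ 277.27228, h(7) ≈ 1096.63316.
T_4 = (Δx/2)·[h(x_0) + 2h(x_1) + 2h(x_2) + 2h(x_3) + h(x_4)].
Sum ≈ 1259.03325.

1259.03325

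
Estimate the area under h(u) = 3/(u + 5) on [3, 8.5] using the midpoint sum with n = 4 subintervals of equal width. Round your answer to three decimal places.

1.567

Δu = (8.5 − 3)/4 = 1.375.
Midpoints: 3.6875, 5.0625, 6.4375, 7.8125.
h(3.6875) = 48/139, h(5.0625) = 48/161, h(6.4375) = 16/61, h(7.8125) = 48/205.
Sum = Δu · [h(3.6875) + h(5.0625) + h(6.4375) + h(7.8125)].
Sum ≈ 1.567.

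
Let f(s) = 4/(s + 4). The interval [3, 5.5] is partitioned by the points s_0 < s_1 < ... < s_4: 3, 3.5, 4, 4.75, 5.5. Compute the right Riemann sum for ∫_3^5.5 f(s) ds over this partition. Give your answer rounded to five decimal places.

1.17531

Subinterval widths: 0.5, 0.5, 0.75, 0.75.
Right endpoints: 3.5, 4, 4.75, 5.5.
f(3.5) = 8/15, f(4) = 0.5, f(4.75) = 16/35, f(5.5) = 8/19.
Sum = Σ Δs_i · f(s_i).
Sum ≈ 1.17531.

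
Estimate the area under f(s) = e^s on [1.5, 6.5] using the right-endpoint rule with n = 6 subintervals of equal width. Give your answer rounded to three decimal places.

Δs = (6.5 − 1.5)/6 = 5/6.
Right endpoints: 7/3, 19/6, 4, 29/6, 17/3, 6.5.
f(7/3) ≈ 10.312, f(19/6) ≈ 23.728, f(4) ≈ 54.598, f(29/6) ≈ 125.629, f(17/3) ≈ 289.069, f(6.5) ≈ 665.142.
Sum = Δs · [f(7/3) + f(19/6) + f(4) + ...].
Sum ≈ 973.732.

973.732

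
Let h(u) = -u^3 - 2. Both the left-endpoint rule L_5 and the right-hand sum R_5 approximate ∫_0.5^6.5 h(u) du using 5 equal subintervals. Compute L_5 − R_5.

329.4

L_5 = -308.67.
R_5 = -638.07.
L_5 − R_5 = 329.4.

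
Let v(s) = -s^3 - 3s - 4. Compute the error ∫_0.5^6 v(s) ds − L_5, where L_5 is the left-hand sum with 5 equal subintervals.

-116.991875

Exact integral: ∫_0.5^6 v(s) ds = -399.609375.
L_5 = -282.6175.
Error = -399.609375 − (-282.6175) = -116.991875.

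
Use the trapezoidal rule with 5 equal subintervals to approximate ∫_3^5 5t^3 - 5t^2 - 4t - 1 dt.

Δt = (5 − 3)/5 = 0.4.
f(3) = 77, f(3.4) = 124.12, f(3.8) = 185.96, f(4.2) = 264.44, f(4.6) = 361.48, f(5) = 479.
T_5 = (Δt/2)·[f(t_0) + 2f(t_1) + ... + 2f(t_{4}) + f(t_5)].
Sum = 485.6.

485.6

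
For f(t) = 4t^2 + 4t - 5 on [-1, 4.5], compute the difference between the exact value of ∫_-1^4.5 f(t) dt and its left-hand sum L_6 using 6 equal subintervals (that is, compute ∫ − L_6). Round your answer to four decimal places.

42.2940

Exact integral: ∫_-1^4.5 f(t) dt ≈ 133.833333.
L_6 ≈ 91.539352.
Error ≈ 133.833333 − 91.539352 ≈ 42.2940.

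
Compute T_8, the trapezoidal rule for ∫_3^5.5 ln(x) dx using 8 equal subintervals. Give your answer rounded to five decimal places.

3.57905

Δx = (5.5 − 3)/8 = 0.3125.
f(3) ≈ 1.09861, f(3.3125) ≈ 1.19770, f(3.625) ≈ 1.28785, f(3.9375) ≈ 1.37055, f(4.25) ≈ 1.44692, f(4.5625) ≈ 1.51787, f(4.875) ≈ 1.58412, f(5.1875) ≈ 1.64625, f(5.5) ≈ 1.70475.
T_8 = (Δx/2)·[f(x_0) + 2f(x_1) + ... + 2f(x_{7}) + f(x_8)].
Sum ≈ 3.57905.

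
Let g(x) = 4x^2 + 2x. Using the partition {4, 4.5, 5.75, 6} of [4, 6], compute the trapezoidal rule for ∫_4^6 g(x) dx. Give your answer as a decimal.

224.0625

Subinterval widths: 0.5, 1.25, 0.25.
g(4) = 72, g(4.5) = 90, g(5.75) = 143.75, g(6) = 156.
On each subinterval the trapezoid contributes (Δx_i/2)·[g(x_{i-1}) + g(x_i)].
Sum = 224.0625.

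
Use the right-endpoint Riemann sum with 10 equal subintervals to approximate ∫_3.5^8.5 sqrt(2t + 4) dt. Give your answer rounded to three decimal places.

20.232

Δt = (8.5 − 3.5)/10 = 0.5.
Right endpoints: 4, 4.5, 5, 5.5, 6, 6.5, 7, 7.5, 8, 8.5.
f(4) ≈ 3.464, f(4.5) ≈ 3.606, f(5) ≈ 3.742, f(5.5) ≈ 3.873, f(6) ≈ 4.000, f(6.5) ≈ 4.123, f(7) ≈ 4.243, f(7.5) ≈ 4.359, f(8) ≈ 4.472, f(8.5) ≈ 4.583.
Sum = Δt · [f(4) + f(4.5) + f(5) + ...].
Sum ≈ 20.232.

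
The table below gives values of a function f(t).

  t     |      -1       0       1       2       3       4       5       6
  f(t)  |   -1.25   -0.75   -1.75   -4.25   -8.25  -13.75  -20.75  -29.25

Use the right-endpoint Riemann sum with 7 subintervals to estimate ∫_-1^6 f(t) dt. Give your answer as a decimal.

Δt = 1.
Sum = 1·[(-0.75) + (-1.75) + (-4.25) + (-8.25) + (-13.75) + (-20.75) + (-29.25)] = -78.75.

-78.75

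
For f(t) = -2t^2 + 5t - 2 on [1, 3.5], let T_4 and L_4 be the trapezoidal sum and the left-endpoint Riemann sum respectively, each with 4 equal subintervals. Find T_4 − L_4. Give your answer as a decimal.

T_4 = -5.1171875.
L_4 = -1.9921875.
T_4 − L_4 = -3.125.

-3.125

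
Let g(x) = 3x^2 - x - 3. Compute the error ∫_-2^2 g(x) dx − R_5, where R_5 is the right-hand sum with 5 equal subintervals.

0.32

Exact integral: ∫_-2^2 g(x) dx = 4.
R_5 = 3.68.
Error = 4 − 3.68 = 0.32.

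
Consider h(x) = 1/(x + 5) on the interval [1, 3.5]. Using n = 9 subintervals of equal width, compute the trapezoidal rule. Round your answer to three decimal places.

Δx = (3.5 − 1)/9 = 5/18.
h(1) = 1/6, h(23/18) = 18/113, h(14/9) = 9/59, h(11/6) = 6/41, h(19/9) = 0.140625, h(43/18) = 18/133, h(8/3) = 3/23, h(53/18) = 18/143, h(29/9) = 9/74, h(3.5) = 2/17.
T_9 = (Δx/2)·[h(x_0) + 2h(x_1) + ... + 2h(x_{8}) + h(x_9)].
Sum ≈ 0.348.

0.348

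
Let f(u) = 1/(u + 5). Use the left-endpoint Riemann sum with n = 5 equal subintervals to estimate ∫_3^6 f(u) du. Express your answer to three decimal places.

Δu = (6 − 3)/5 = 0.6.
Left endpoints: 3, 3.6, 4.2, 4.8, 5.4.
f(3) = 0.125, f(3.6) = 5/43, f(4.2) = 5/46, f(4.8) = 5/49, f(5.4) = 5/52.
Sum = Δu · [f(3) + f(3.6) + f(4.2) + f(4.8) + f(5.4)].
Sum ≈ 0.329.

0.329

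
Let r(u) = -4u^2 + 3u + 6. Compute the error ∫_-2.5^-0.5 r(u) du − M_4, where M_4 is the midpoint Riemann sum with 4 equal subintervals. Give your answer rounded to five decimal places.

-0.16667

Exact integral: ∫_-2.5^-0.5 r(u) du ≈ -17.6666667.
M_4 = -17.5.
Error ≈ -17.6666667 − (-17.5) ≈ -0.16667.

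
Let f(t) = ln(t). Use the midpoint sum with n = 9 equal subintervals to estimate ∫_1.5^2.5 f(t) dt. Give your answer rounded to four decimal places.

Δt = (2.5 − 1.5)/9 = 1/9.
Midpoints: 14/9, 5/3, 16/9, 17/9, 2, 19/9, 20/9, 7/3, 22/9.
f(14/9) ≈ 0.4418, f(5/3) ≈ 0.5108, f(16/9) ≈ 0.5754, f(17/9) ≈ 0.6360, f(2) ≈ 0.6931, f(19/9) ≈ 0.7472, f(20/9) ≈ 0.7985, f(7/3) ≈ 0.8473, f(22/9) ≈ 0.8938.
Sum = Δt · [f(14/9) + f(5/3) + f(16/9) + ...].
Sum ≈ 0.6827.

0.6827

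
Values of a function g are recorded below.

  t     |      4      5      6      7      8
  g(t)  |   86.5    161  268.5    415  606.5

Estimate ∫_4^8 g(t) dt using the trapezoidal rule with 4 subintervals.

1191

Δt = 1.
T_4 = (1/2)·[86.5 + 2·161 + 2·268.5 + 2·415 + 606.5] = 1191.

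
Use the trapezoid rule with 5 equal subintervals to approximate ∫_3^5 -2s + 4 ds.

-8

Δs = (5 − 3)/5 = 0.4.
f(3) = -2, f(3.4) = -2.8, f(3.8) = -3.6, f(4.2) = -4.4, f(4.6) = -5.2, f(5) = -6.
T_5 = (Δs/2)·[f(s_0) + 2f(s_1) + ... + 2f(s_{4}) + f(s_5)].
Sum = -8.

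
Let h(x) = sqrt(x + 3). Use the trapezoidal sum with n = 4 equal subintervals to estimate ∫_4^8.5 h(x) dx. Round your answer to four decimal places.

13.6477

Δx = (8.5 − 4)/4 = 1.125.
h(4) ≈ 2.6458, h(5.125) ≈ 2.8504, h(6.25) ≈ 3.0414, h(7.375) ≈ 3.2210, h(8.5) ≈ 3.3912.
T_4 = (Δx/2)·[h(x_0) + 2h(x_1) + 2h(x_2) + 2h(x_3) + h(x_4)].
Sum ≈ 13.6477.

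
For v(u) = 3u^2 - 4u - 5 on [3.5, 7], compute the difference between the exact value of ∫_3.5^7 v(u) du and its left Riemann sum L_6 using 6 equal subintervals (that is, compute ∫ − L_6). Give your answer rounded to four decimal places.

27.4774

Exact integral: ∫_3.5^7 v(u) du = 209.125.
L_6 ≈ 181.647569.
Error ≈ 209.125 − 181.647569 ≈ 27.4774.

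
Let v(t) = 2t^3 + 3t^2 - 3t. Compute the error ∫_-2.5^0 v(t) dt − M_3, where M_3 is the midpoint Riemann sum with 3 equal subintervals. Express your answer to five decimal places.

-0.65104

Exact integral: ∫_-2.5^0 v(t) dt = 5.46875.
M_3 ≈ 6.1197917.
Error ≈ 5.46875 − 6.1197917 ≈ -0.65104.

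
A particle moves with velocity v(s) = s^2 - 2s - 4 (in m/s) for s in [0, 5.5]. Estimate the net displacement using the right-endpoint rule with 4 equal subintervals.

Δs = (5.5 − 0)/4 = 1.375.
Right endpoints: 1.375, 2.75, 4.125, 5.5.
v(1.375) = -4.859375, v(2.75) = -1.9375, v(4.125) = 4.765625, v(5.5) = 15.25.
Sum = Δs · [v(1.375) + v(2.75) + v(4.125) + v(5.5)].
Sum = 18.17578125.

18.17578125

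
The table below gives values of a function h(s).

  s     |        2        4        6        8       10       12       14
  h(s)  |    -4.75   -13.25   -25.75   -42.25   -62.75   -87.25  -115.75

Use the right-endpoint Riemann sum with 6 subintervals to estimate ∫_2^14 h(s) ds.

-694

Δs = 2.
Sum = 2·[(-13.25) + (-25.75) + (-42.25) + (-62.75) + (-87.25) + (-115.75)] = -694.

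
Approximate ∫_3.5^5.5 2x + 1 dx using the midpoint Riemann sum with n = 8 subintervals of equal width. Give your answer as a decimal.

Δx = (5.5 − 3.5)/8 = 0.25.
Midpoints: 3.625, 3.875, 4.125, 4.375, 4.625, 4.875, 5.125, 5.375.
f(3.625) = 8.25, f(3.875) = 8.75, f(4.125) = 9.25, f(4.375) = 9.75, f(4.625) = 10.25, f(4.875) = 10.75, f(5.125) = 11.25, f(5.375) = 11.75.
Sum = Δx · [f(3.625) + f(3.875) + f(4.125) + ...].
Sum = 20.

20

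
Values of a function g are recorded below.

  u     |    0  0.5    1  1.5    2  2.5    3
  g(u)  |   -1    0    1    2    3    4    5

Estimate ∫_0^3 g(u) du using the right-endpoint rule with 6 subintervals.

7.5

Δu = 0.5.
Sum = 0.5·[0 + 1 + 2 + 3 + 4 + 5] = 7.5.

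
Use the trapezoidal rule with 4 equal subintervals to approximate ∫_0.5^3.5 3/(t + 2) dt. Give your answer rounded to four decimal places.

2.3830

Δt = (3.5 − 0.5)/4 = 0.75.
f(0.5) = 1.2, f(1.25) = 12/13, f(2) = 0.75, f(2.75) = 12/19, f(3.5) = 6/11.
T_4 = (Δt/2)·[f(t_0) + 2f(t_1) + 2f(t_2) + 2f(t_3) + f(t_4)].
Sum ≈ 2.3830.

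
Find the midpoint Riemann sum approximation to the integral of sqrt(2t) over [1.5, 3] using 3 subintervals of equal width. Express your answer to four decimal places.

3.1687

Δt = (3 − 1.5)/3 = 0.5.
Midpoints: 1.75, 2.25, 2.75.
f(1.75) ≈ 1.8708, f(2.25) ≈ 2.1213, f(2.75) ≈ 2.3452.
Sum = Δt · [f(1.75) + f(2.25) + f(2.75)].
Sum ≈ 3.1687.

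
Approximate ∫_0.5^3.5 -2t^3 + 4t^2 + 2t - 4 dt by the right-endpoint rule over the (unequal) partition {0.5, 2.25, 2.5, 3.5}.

-38.6171875

Subinterval widths: 1.75, 0.25, 1.
Right endpoints: 2.25, 2.5, 3.5.
f(2.25) = -2.03125, f(2.5) = -5.25, f(3.5) = -33.75.
Sum = Σ Δt_i · f(t_i).
Sum = -38.6171875.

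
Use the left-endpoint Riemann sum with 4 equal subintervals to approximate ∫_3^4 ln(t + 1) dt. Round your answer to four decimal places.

1.4739

Δt = (4 − 3)/4 = 0.25.
Left endpoints: 3, 3.25, 3.5, 3.75.
f(3) ≈ 1.3863, f(3.25) ≈ 1.4469, f(3.5) ≈ 1.5041, f(3.75) ≈ 1.5581.
Sum = Δt · [f(3) + f(3.25) + f(3.5) + f(3.75)].
Sum ≈ 1.4739.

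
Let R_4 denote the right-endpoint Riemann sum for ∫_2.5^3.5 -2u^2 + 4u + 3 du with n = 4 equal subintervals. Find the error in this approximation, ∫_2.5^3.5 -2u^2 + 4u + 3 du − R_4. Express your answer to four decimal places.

1.0208

Exact integral: ∫_2.5^3.5 f(u) du ≈ -3.166667.
R_4 = -4.1875.
Error ≈ -3.166667 − (-4.1875) ≈ 1.0208.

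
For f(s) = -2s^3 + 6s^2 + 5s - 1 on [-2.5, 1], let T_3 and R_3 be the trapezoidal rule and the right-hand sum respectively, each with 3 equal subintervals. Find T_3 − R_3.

T_3 ≈ 43.993056.
R_3 ≈ 16.430556.
T_3 − R_3 = 27.5625.

27.5625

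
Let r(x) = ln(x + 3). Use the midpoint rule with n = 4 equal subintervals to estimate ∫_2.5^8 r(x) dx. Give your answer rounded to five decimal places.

11.50785

Δx = (8 − 2.5)/4 = 1.375.
Midpoints: 3.1875, 4.5625, 5.9375, 7.3125.
r(3.1875) ≈ 1.82253, r(4.5625) ≈ 2.02320, r(5.9375) ≈ 2.19026, r(7.3125) ≈ 2.33336.
Sum = Δx · [r(3.1875) + r(4.5625) + r(5.9375) + r(7.3125)].
Sum ≈ 11.50785.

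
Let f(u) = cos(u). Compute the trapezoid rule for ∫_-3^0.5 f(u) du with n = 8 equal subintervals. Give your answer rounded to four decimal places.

Δu = (0.5 − (-3))/8 = 0.4375.
f(-3) ≈ -0.9900, f(-2.5625) ≈ -0.8370, f(-2.125) ≈ -0.5263, f(-1.6875) ≈ -0.1164, f(-1.25) ≈ 0.3153, f(-0.8125) ≈ 0.6877, f(-0.375) ≈ 0.9305, f(0.0625) ≈ 0.9980, f(0.5) ≈ 0.8776.
T_8 = (Δu/2)·[f(u_0) + 2f(u_1) + ... + 2f(u_{7}) + f(u_8)].
Sum ≈ 0.6106.

0.6106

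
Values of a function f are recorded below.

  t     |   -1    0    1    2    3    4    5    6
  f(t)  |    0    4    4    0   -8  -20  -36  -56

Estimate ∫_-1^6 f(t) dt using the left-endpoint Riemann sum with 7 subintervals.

-56

Δt = 1.
Sum = 1·[0 + 4 + 4 + 0 + (-8) + (-20) + (-36)] = -56.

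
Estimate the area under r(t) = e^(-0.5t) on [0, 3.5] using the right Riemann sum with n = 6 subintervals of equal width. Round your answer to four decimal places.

Δt = (3.5 − 0)/6 = 7/12.
Right endpoints: 7/12, 7/6, 1.75, 7/3, 35/12, 3.5.
r(7/12) ≈ 0.7470, r(7/6) ≈ 0.5580, r(1.75) ≈ 0.4169, r(7/3) ≈ 0.3114, r(35/12) ≈ 0.2326, r(3.5) ≈ 0.1738.
Sum = Δt · [r(7/12) + r(7/6) + r(1.75) + ...].
Sum ≈ 1.4232.

1.4232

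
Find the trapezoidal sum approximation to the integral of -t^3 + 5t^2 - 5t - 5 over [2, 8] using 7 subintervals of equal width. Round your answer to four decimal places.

-367.3469

Δt = (8 − 2)/7 = 6/7.
f(2) = -3, f(20/7) = -615/343, f(26/7) = -2001/343, f(32/7) = -6483/343, f(38/7) = -15357/343, f(44/7) = -29919/343, f(50/7) = -51465/343, f(8) = -237.
T_7 = (Δt/2)·[f(t_0) + 2f(t_1) + ... + 2f(t_{6}) + f(t_7)].
Sum ≈ -367.3469.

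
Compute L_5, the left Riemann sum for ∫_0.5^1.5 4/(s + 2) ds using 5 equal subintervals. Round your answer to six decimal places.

1.392647

Δs = (1.5 − 0.5)/5 = 0.2.
Left endpoints: 0.5, 0.7, 0.9, 1.1, 1.3.
f(0.5) = 1.6, f(0.7) = 40/27, f(0.9) = 40/29, f(1.1) = 40/31, f(1.3) = 40/33.
Sum = Δs · [f(0.5) + f(0.7) + f(0.9) + f(1.1) + f(1.3)].
Sum ≈ 1.392647.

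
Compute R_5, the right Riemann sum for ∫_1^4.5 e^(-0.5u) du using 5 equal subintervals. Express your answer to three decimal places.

0.837

Δu = (4.5 − 1)/5 = 0.7.
Right endpoints: 1.7, 2.4, 3.1, 3.8, 4.5.
f(1.7) ≈ 0.427, f(2.4) ≈ 0.301, f(3.1) ≈ 0.212, f(3.8) ≈ 0.150, f(4.5) ≈ 0.105.
Sum = Δu · [f(1.7) + f(2.4) + f(3.1) + f(3.8) + f(4.5)].
Sum ≈ 0.837.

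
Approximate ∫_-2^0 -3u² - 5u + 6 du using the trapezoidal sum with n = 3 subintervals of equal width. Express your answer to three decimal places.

13.556

Δu = (0 − (-2))/3 = 2/3.
f(-2) = 4, f(-4/3) = 22/3, f(-2/3) = 8, f(0) = 6.
T_3 = (Δu/2)·[f(u_0) + 2f(u_1) + 2f(u_2) + f(u_3)].
Sum ≈ 13.556.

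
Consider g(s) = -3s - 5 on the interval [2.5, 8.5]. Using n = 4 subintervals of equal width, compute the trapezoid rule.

-129

Δs = (8.5 − 2.5)/4 = 1.5.
g(2.5) = -12.5, g(4) = -17, g(5.5) = -21.5, g(7) = -26, g(8.5) = -30.5.
T_4 = (Δs/2)·[g(s_0) + 2g(s_1) + 2g(s_2) + 2g(s_3) + g(s_4)].
Sum = -129.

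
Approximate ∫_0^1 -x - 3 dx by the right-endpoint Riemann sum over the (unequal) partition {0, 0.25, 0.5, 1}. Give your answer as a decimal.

-3.6875

Subinterval widths: 0.25, 0.25, 0.5.
Right endpoints: 0.25, 0.5, 1.
f(0.25) = -3.25, f(0.5) = -3.5, f(1) = -4.
Sum = Σ Δx_i · f(x_i).
Sum = -3.6875.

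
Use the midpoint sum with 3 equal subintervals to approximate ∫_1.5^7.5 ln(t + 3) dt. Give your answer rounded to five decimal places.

Δt = (7.5 − 1.5)/3 = 2.
Midpoints: 2.5, 4.5, 6.5.
f(2.5) ≈ 1.70475, f(4.5) ≈ 2.01490, f(6.5) ≈ 2.25129.
Sum = Δt · [f(2.5) + f(4.5) + f(6.5)].
Sum ≈ 11.94189.

11.94189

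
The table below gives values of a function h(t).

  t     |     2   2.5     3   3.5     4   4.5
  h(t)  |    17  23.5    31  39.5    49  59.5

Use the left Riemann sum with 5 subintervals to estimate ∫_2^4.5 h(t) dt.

80

Δt = 0.5.
Sum = 0.5·[17 + 23.5 + 31 + 39.5 + 49] = 80.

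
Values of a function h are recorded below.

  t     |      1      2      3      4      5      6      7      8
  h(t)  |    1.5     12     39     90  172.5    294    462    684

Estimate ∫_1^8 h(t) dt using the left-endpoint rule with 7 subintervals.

Δt = 1.
Sum = 1·[1.5 + 12 + 39 + 90 + 172.5 + 294 + 462] = 1071.

1071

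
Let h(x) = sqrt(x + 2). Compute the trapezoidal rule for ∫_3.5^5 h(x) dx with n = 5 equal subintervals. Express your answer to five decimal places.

3.74756

Δx = (5 − 3.5)/5 = 0.3.
h(3.5) ≈ 2.34521, h(3.8) ≈ 2.40832, h(4.1) ≈ 2.46982, h(4.4) ≈ 2.52982, h(4.7) ≈ 2.58844, h(5) ≈ 2.64575.
T_5 = (Δx/2)·[h(x_0) + 2h(x_1) + ... + 2h(x_{4}) + h(x_5)].
Sum ≈ 3.74756.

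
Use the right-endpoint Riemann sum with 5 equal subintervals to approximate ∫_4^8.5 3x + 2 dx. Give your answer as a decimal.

Δx = (8.5 − 4)/5 = 0.9.
Right endpoints: 4.9, 5.8, 6.7, 7.6, 8.5.
f(4.9) = 16.7, f(5.8) = 19.4, f(6.7) = 22.1, f(7.6) = 24.8, f(8.5) = 27.5.
Sum = Δx · [f(4.9) + f(5.8) + f(6.7) + f(7.6) + f(8.5)].
Sum = 99.45.

99.45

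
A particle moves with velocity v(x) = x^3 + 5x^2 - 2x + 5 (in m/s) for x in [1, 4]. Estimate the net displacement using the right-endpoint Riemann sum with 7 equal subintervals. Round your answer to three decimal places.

198.184

Δx = (4 − 1)/7 = 3/7.
Right endpoints: 10/7, 13/7, 16/7, 19/7, 22/7, 25/7, 4.
v(10/7) = 5235/343, v(13/7) = 8553/343, v(16/7) = 13203/343, v(19/7) = 19347/343, v(22/7) = 27147/343, v(25/7) = 36765/343, v(4) = 141.
Sum = Δx · [v(10/7) + v(13/7) + v(16/7) + ...].
Sum ≈ 198.184.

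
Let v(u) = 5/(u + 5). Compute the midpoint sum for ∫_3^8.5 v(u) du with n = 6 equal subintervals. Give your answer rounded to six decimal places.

Δu = (8.5 − 3)/6 = 11/12.
Midpoints: 83/24, 4.375, 127/24, 149/24, 7.125, 193/24.
v(83/24) = 120/203, v(4.375) = 8/15, v(127/24) = 120/247, v(149/24) = 120/269, v(7.125) = 40/97, v(193/24) = 120/313.
Sum = Δu · [v(83/24) + v(4.375) + v(127/24) + ...].
Sum ≈ 2.614471.

2.614471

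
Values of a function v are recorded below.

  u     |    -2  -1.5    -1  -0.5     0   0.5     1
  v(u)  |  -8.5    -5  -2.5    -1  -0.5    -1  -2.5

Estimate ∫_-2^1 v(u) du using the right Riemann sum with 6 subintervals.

Δu = 0.5.
Sum = 0.5·[(-5) + (-2.5) + (-1) + (-0.5) + (-1) + (-2.5)] = -6.25.

-6.25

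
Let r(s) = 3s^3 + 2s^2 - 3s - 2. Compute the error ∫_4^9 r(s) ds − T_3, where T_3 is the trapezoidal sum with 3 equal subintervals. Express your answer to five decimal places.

Exact integral: ∫_4^9 r(s) ds ≈ 5064.5833333.
T_3 ≈ 5204.6296296.
Error ≈ 5064.5833333 − 5204.6296296 ≈ -140.04630.

-140.04630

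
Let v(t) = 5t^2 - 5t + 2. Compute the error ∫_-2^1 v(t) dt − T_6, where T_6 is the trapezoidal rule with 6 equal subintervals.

-0.625

Exact integral: ∫_-2^1 v(t) dt = 28.5.
T_6 = 29.125.
Error = 28.5 − 29.125 = -0.625.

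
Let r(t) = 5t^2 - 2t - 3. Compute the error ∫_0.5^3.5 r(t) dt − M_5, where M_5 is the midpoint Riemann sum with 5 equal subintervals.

0.45

Exact integral: ∫_0.5^3.5 r(t) dt = 50.25.
M_5 = 49.8.
Error = 50.25 − 49.8 = 0.45.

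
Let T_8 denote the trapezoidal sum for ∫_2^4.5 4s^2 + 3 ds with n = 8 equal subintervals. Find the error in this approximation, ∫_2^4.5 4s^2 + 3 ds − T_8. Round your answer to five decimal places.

-0.16276

Exact integral: ∫_2^4.5 f(s) ds ≈ 118.3333333.
T_8 = 118.49609375.
Error ≈ 118.3333333 − 118.49609375 ≈ -0.16276.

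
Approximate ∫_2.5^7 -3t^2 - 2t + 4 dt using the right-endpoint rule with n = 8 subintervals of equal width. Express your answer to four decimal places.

-391.4385

Δt = (7 − 2.5)/8 = 0.5625.
Right endpoints: 3.0625, 3.625, 4.1875, 4.75, 5.3125, 5.875, 6.4375, 7.
f(3.0625) = -30.26171875, f(3.625) = -42.671875, f(4.1875) = -56.98046875, f(4.75) = -73.1875, f(5.3125) = -91.29296875, f(5.875) = -111.296875, f(6.4375) = -133.19921875, f(7) = -157.
Sum = Δt · [f(3.0625) + f(3.625) + f(4.1875) + ...].
Sum ≈ -391.4385.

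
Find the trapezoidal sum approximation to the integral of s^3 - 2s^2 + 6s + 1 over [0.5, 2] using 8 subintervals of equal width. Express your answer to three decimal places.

Δs = (2 − 0.5)/8 = 0.1875.
f(0.5) = 3.625, f(0.6875) = 18451/4096, f(0.875) = 2759/512, f(1.0625) = 25873/4096, f(1.25) = 7.328125, f(1.4375) = 34663/4096, f(1.625) = 4997/512, f(1.8125) = 46117/4096, f(2) = 13.
T_8 = (Δs/2)·[f(s_0) + 2f(s_1) + ... + 2f(s_{7}) + f(s_8)].
Sum ≈ 11.500.

11.500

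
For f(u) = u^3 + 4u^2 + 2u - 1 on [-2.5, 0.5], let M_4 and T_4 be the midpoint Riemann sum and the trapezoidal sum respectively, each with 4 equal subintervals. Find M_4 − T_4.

-0.421875

M_4 = 2.109375.
T_4 = 2.53125.
M_4 − T_4 = -0.421875.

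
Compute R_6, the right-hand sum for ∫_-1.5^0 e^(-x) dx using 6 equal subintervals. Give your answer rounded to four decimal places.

3.0646

Δx = (0 − (-1.5))/6 = 0.25.
Right endpoints: -1.25, -1, -0.75, -0.5, -0.25, 0.
f(-1.25) ≈ 3.4903, f(-1) ≈ 2.7183, f(-0.75) ≈ 2.1170, f(-0.5) ≈ 1.6487, f(-0.25) ≈ 1.2840, f(0) ≈ 1.0000.
Sum = Δx · [f(-1.25) + f(-1) + f(-0.75) + ...].
Sum ≈ 3.0646.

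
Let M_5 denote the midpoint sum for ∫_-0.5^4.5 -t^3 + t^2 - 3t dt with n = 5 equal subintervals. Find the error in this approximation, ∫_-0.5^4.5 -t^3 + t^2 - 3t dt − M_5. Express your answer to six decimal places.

-2.083333

Exact integral: ∫_-0.5^4.5 f(t) dt ≈ -102.08333333.
M_5 = -100.
Error ≈ -102.08333333 − (-100) ≈ -2.083333.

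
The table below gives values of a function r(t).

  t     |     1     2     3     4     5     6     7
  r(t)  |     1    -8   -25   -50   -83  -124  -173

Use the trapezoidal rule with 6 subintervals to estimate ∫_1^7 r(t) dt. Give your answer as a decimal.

Δt = 1.
T_6 = (1/2)·[1 + 2·(-8) + 2·(-25) + 2·(-50) + 2·(-83) + 2·(-124) + (-173)] = -376.

-376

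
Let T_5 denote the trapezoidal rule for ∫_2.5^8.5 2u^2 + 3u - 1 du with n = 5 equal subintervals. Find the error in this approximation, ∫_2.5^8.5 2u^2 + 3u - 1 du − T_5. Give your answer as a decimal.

-2.88

Exact integral: ∫_2.5^8.5 f(u) du = 492.
T_5 = 494.88.
Error = 492 − 494.88 = -2.88.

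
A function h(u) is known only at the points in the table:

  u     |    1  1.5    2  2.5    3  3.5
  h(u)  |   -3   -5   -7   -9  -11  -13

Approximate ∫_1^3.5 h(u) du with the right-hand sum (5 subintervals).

Δu = 0.5.
Sum = 0.5·[(-5) + (-7) + (-9) + (-11) + (-13)] = -22.5.

-22.5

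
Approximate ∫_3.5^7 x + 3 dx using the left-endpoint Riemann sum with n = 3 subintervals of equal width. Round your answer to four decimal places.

26.8333

Δx = (7 − 3.5)/3 = 7/6.
Left endpoints: 3.5, 14/3, 35/6.
f(3.5) = 6.5, f(14/3) = 23/3, f(35/6) = 53/6.
Sum = Δx · [f(3.5) + f(14/3) + f(35/6)].
Sum ≈ 26.8333.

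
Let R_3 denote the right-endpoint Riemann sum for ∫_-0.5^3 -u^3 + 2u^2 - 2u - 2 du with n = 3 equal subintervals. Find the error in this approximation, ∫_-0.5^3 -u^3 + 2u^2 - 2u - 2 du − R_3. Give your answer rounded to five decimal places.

Exact integral: ∫_-0.5^3 f(u) du ≈ -17.9010417.
R_3 ≈ -28.9884259.
Error ≈ -17.9010417 − (-28.9884259) ≈ 11.08738.

11.08738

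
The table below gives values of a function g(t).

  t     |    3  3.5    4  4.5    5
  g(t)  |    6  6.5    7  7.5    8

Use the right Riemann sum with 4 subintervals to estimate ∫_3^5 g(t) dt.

Δt = 0.5.
Sum = 0.5·[6.5 + 7 + 7.5 + 8] = 14.5.

14.5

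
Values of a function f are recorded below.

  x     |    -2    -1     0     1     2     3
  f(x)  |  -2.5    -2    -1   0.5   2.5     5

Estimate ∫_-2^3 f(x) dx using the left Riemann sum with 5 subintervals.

-2.5

Δx = 1.
Sum = 1·[(-2.5) + (-2) + (-1) + 0.5 + 2.5] = -2.5.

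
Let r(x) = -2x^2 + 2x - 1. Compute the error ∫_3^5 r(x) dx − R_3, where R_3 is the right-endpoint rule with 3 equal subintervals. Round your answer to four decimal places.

Exact integral: ∫_3^5 r(x) dx ≈ -51.333333.
R_3 ≈ -60.962963.
Error ≈ -51.333333 − (-60.962963) ≈ 9.6296.

9.6296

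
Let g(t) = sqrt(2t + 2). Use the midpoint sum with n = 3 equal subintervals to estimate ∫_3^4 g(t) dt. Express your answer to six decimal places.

Δt = (4 − 3)/3 = 1/3.
Midpoints: 19/6, 3.5, 23/6.
g(19/6) ≈ 2.886751, g(3.5) ≈ 3.000000, g(23/6) ≈ 3.109126.
Sum = Δt · [g(19/6) + g(3.5) + g(23/6)].
Sum ≈ 2.998626.

2.998626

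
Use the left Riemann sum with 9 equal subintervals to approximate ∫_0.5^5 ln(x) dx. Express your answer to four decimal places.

Δx = (5 − 0.5)/9 = 0.5.
Left endpoints: 0.5, 1, 1.5, 2, 2.5, 3, 3.5, 4, 4.5.
f(0.5) ≈ -0.6931, f(1) ≈ 0.0000, f(1.5) ≈ 0.4055, f(2) ≈ 0.6931, f(2.5) ≈ 0.9163, f(3) ≈ 1.0986, f(3.5) ≈ 1.2528, f(4) ≈ 1.3863, f(4.5) ≈ 1.5041.
Sum = Δx · [f(0.5) + f(1) + f(1.5) + ...].
Sum ≈ 3.2818.

3.2818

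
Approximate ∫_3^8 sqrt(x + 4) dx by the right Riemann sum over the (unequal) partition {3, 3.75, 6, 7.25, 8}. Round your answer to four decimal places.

Subinterval widths: 0.75, 2.25, 1.25, 0.75.
Right endpoints: 3.75, 6, 7.25, 8.
f(3.75) ≈ 2.7839, f(6) ≈ 3.1623, f(7.25) ≈ 3.3541, f(8) ≈ 3.4641.
Sum = Σ Δx_i · f(x_i).
Sum ≈ 15.9937.

15.9937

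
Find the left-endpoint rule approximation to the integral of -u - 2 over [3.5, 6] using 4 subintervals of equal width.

Δu = (6 − 3.5)/4 = 0.625.
Left endpoints: 3.5, 4.125, 4.75, 5.375.
f(3.5) = -5.5, f(4.125) = -6.125, f(4.75) = -6.75, f(5.375) = -7.375.
Sum = Δu · [f(3.5) + f(4.125) + f(4.75) + f(5.375)].
Sum = -16.09375.

-16.09375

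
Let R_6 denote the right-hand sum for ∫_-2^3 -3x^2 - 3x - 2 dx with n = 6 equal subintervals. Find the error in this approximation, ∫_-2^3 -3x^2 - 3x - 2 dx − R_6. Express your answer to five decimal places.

Exact integral: ∫_-2^3 f(x) dx = -52.5.
R_6 ≈ -66.7361111.
Error ≈ -52.5 − (-66.7361111) ≈ 14.23611.

14.23611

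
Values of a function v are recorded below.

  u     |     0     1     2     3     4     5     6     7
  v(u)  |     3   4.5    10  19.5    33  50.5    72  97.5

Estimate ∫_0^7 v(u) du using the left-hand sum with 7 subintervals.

Δu = 1.
Sum = 1·[3 + 4.5 + 10 + 19.5 + 33 + 50.5 + 72] = 192.5.

192.5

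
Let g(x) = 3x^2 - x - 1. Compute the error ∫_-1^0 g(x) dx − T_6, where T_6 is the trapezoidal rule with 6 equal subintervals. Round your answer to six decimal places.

-0.013889

Exact integral: ∫_-1^0 g(x) dx = 0.5.
T_6 ≈ 0.51388889.
Error ≈ 0.5 − 0.51388889 ≈ -0.013889.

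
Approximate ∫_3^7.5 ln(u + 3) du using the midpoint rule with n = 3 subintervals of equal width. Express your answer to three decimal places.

9.446

Δu = (7.5 − 3)/3 = 1.5.
Midpoints: 3.75, 5.25, 6.75.
f(3.75) ≈ 1.910, f(5.25) ≈ 2.110, f(6.75) ≈ 2.277.
Sum = Δu · [f(3.75) + f(5.25) + f(6.75)].
Sum ≈ 9.446.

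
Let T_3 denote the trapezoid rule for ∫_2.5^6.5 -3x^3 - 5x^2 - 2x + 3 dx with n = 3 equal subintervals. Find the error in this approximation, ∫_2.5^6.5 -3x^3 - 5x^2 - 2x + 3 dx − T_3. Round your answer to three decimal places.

Exact integral: ∫_2.5^6.5 f(x) dx ≈ -1765.16667.
T_3 ≈ -1819.09259.
Error ≈ -1765.16667 − (-1819.09259) ≈ 53.926.

53.926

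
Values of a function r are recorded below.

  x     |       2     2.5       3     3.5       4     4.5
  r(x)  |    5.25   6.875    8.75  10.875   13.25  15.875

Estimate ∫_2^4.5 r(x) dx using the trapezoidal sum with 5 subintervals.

Δx = 0.5.
T_5 = (0.5/2)·[5.25 + 2·6.875 + 2·8.75 + 2·10.875 + 2·13.25 + 15.875] = 25.15625.

25.15625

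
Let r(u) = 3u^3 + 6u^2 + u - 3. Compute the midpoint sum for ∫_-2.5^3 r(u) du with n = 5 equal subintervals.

Δu = (3 − (-2.5))/5 = 1.1.
Midpoints: -1.95, -0.85, 0.25, 1.35, 2.45.
r(-1.95) = -4.379625, r(-0.85) = -1.357375, r(0.25) = -2.328125, r(1.35) = 16.666125, r(2.45) = 79.583375.
Sum = Δu · [r(-1.95) + r(-0.85) + r(0.25) + r(1.35) + r(2.45)].
Sum = 97.0028125.

97.0028125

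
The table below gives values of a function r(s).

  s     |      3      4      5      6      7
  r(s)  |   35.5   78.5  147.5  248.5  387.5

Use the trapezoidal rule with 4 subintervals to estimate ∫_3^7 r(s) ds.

Δs = 1.
T_4 = (1/2)·[35.5 + 2·78.5 + 2·147.5 + 2·248.5 + 387.5] = 686.

686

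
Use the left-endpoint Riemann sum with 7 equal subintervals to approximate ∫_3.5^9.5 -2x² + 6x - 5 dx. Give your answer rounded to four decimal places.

-289.0408

Δx = (9.5 − 3.5)/7 = 6/7.
Left endpoints: 3.5, 61/14, 73/14, 85/14, 97/14, 109/14, 121/14.
f(3.5) = -8.5, f(61/14) = -1649/98, f(73/14) = -2753/98, f(85/14) = -4145/98, f(97/14) = -5825/98, f(109/14) = -7793/98, f(121/14) = -10049/98.
Sum = Δx · [f(3.5) + f(61/14) + f(73/14) + ...].
Sum ≈ -289.0408.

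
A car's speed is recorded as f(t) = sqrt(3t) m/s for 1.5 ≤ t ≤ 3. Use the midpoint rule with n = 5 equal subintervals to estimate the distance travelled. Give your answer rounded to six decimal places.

Δt = (3 − 1.5)/5 = 0.3.
Midpoints: 1.65, 1.95, 2.25, 2.55, 2.85.
f(1.65) ≈ 2.224860, f(1.95) ≈ 2.418677, f(2.25) ≈ 2.598076, f(2.55) ≈ 2.765863, f(2.85) ≈ 2.924038.
Sum = Δt · [f(1.65) + f(1.95) + f(2.25) + f(2.55) + f(2.85)].
Sum ≈ 3.879454.

3.879454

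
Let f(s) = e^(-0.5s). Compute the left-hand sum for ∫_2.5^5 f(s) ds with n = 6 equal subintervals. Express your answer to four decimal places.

Δs = (5 − 2.5)/6 = 5/12.
Left endpoints: 2.5, 35/12, 10/3, 3.75, 25/6, 55/12.
f(2.5) ≈ 0.2865, f(35/12) ≈ 0.2326, f(10/3) ≈ 0.1889, f(3.75) ≈ 0.1534, f(25/6) ≈ 0.1245, f(55/12) ≈ 0.1011.
Sum = Δs · [f(2.5) + f(35/12) + f(10/3) + ...].
Sum ≈ 0.4529.

0.4529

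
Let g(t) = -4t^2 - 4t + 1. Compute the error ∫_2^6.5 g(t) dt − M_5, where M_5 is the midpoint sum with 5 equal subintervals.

Exact integral: ∫_2^6.5 g(t) dt = -427.5.
M_5 = -426.285.
Error = -427.5 − (-426.285) = -1.215.

-1.215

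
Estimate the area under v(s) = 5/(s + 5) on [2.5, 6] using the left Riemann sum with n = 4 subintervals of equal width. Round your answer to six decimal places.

Δs = (6 − 2.5)/4 = 0.875.
Left endpoints: 2.5, 3.375, 4.25, 5.125.
v(2.5) = 2/3, v(3.375) = 40/67, v(4.25) = 20/37, v(5.125) = 40/81.
Sum = Δs · [v(2.5) + v(3.375) + v(4.25) + v(5.125)].
Sum ≈ 2.010793.

2.010793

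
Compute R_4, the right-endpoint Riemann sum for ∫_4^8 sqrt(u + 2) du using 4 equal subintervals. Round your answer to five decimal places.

Δu = (8 − 4)/4 = 1.
Right endpoints: 5, 6, 7, 8.
f(5) ≈ 2.64575, f(6) ≈ 2.82843, f(7) ≈ 3.00000, f(8) ≈ 3.16228.
Sum = Δu · [f(5) + f(6) + f(7) + f(8)].
Sum ≈ 11.63646.

11.63646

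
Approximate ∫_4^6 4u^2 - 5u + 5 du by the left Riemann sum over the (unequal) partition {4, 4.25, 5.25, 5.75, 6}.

139.875

Subinterval widths: 0.25, 1, 0.5, 0.25.
Left endpoints: 4, 4.25, 5.25, 5.75.
f(4) = 49, f(4.25) = 56, f(5.25) = 89, f(5.75) = 108.5.
Sum = Σ Δu_i · f(u_i).
Sum = 139.875.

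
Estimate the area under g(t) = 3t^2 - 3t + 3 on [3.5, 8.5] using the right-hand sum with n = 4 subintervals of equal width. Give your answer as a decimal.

Δt = (8.5 − 3.5)/4 = 1.25.
Right endpoints: 4.75, 6, 7.25, 8.5.
g(4.75) = 56.4375, g(6) = 93, g(7.25) = 138.9375, g(8.5) = 194.25.
Sum = Δt · [g(4.75) + g(6) + g(7.25) + g(8.5)].
Sum = 603.28125.

603.28125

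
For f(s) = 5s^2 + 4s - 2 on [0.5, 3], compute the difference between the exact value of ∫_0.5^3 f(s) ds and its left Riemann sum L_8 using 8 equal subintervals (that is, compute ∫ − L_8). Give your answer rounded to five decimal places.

8.19499

Exact integral: ∫_0.5^3 f(s) ds ≈ 57.2916667.
L_8 ≈ 49.0966797.
Error ≈ 57.2916667 − 49.0966797 ≈ 8.19499.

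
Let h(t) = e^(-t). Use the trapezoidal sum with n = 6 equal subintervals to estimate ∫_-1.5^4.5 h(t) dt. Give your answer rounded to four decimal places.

4.8371

Δt = (4.5 − (-1.5))/6 = 1.
h(-1.5) ≈ 4.4817, h(-0.5) ≈ 1.6487, h(0.5) ≈ 0.6065, h(1.5) ≈ 0.2231, h(2.5) ≈ 0.0821, h(3.5) ≈ 0.0302, h(4.5) ≈ 0.0111.
T_6 = (Δt/2)·[h(t_0) + 2h(t_1) + ... + 2h(t_{5}) + h(t_6)].
Sum ≈ 4.8371.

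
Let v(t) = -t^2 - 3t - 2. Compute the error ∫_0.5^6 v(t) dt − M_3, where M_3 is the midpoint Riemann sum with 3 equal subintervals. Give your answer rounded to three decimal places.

-1.541

Exact integral: ∫_0.5^6 v(t) dt ≈ -136.58333.
M_3 ≈ -135.04282.
Error ≈ -136.58333 − (-135.04282) ≈ -1.541.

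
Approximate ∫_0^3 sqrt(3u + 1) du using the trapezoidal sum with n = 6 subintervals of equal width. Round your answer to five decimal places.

Δu = (3 − 0)/6 = 0.5.
f(0) ≈ 1.00000, f(0.5) ≈ 1.58114, f(1) ≈ 2.00000, f(1.5) ≈ 2.34521, f(2) ≈ 2.64575, f(2.5) ≈ 2.91548, f(3) ≈ 3.16228.
T_6 = (Δu/2)·[f(u_0) + 2f(u_1) + ... + 2f(u_{5}) + f(u_6)].
Sum ≈ 6.78436.

6.78436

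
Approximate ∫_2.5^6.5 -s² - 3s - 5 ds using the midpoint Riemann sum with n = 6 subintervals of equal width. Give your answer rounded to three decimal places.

Δs = (6.5 − 2.5)/6 = 2/3.
Midpoints: 17/6, 3.5, 25/6, 29/6, 5.5, 37/6.
f(17/6) = -775/36, f(3.5) = -27.75, f(25/6) = -1255/36, f(29/6) = -1543/36, f(5.5) = -51.75, f(37/6) = -2215/36.
Sum = Δs · [f(17/6) + f(3.5) + f(25/6) + ...].
Sum ≈ -160.185.

-160.185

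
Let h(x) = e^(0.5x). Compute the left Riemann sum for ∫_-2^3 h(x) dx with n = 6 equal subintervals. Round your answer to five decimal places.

Δx = (3 − (-2))/6 = 5/6.
Left endpoints: -2, -7/6, -1/3, 0.5, 4/3, 13/6.
h(-2) ≈ 0.36788, h(-7/6) ≈ 0.55804, h(-1/3) ≈ 0.84648, h(0.5) ≈ 1.28403, h(4/3) ≈ 1.94773, h(13/6) ≈ 2.95451.
Sum = Δx · [h(-2) + h(-7/6) + h(-1/3) + ...].
Sum ≈ 6.63222.

6.63222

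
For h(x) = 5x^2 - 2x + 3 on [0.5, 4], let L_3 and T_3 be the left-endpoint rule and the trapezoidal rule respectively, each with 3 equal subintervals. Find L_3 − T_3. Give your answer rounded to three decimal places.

-41.854

L_3 ≈ 63.32407.
T_3 ≈ 105.17824.
L_3 − T_3 ≈ -41.854.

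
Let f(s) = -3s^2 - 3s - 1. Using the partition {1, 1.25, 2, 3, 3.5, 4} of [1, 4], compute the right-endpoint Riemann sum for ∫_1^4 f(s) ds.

Subinterval widths: 0.25, 0.75, 1, 0.5, 0.5.
Right endpoints: 1.25, 2, 3, 3.5, 4.
f(1.25) = -9.4375, f(2) = -19, f(3) = -37, f(3.5) = -48.25, f(4) = -61.
Sum = Σ Δs_i · f(s_i).
Sum = -108.234375.

-108.234375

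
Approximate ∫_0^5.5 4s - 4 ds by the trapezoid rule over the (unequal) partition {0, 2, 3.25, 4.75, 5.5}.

Subinterval widths: 2, 1.25, 1.5, 0.75.
f(0) = -4, f(2) = 4, f(3.25) = 9, f(4.75) = 15, f(5.5) = 18.
On each subinterval the trapezoid contributes (Δs_i/2)·[f(s_{i-1}) + f(s_i)].
Sum = 38.5.

38.5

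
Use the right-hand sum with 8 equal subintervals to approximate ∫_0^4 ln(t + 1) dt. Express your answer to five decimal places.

Δt = (4 − 0)/8 = 0.5.
Right endpoints: 0.5, 1, 1.5, 2, 2.5, 3, 3.5, 4.
f(0.5) ≈ 0.40547, f(1) ≈ 0.69315, f(1.5) ≈ 0.91629, f(2) ≈ 1.09861, f(2.5) ≈ 1.25276, f(3) ≈ 1.38629, f(3.5) ≈ 1.50408, f(4) ≈ 1.60944.
Sum = Δt · [f(0.5) + f(1) + f(1.5) + ...].
Sum ≈ 4.43304.

4.43304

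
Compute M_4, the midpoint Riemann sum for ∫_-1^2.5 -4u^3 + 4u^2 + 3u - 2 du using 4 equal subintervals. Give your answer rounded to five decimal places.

-13.90430

Δu = (2.5 − (-1))/4 = 0.875.
Midpoints: -0.5625, 0.3125, 1.1875, 2.0625.
f(-0.5625) = -1751/1024, f(0.3125) = -813/1024, f(1.1875) = 517/1024, f(2.0625) = -14225/1024.
Sum = Δu · [f(-0.5625) + f(0.3125) + f(1.1875) + f(2.0625)].
Sum ≈ -13.90430.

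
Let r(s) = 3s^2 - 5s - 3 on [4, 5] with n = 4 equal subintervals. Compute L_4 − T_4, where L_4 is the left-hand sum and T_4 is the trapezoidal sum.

L_4 = 32.78125.
T_4 = 35.53125.
L_4 − T_4 = -2.75.

-2.75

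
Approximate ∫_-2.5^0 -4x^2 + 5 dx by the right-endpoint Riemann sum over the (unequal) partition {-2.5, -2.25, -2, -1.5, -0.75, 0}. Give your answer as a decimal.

-2.75

Subinterval widths: 0.25, 0.25, 0.5, 0.75, 0.75.
Right endpoints: -2.25, -2, -1.5, -0.75, 0.
f(-2.25) = -15.25, f(-2) = -11, f(-1.5) = -4, f(-0.75) = 2.75, f(0) = 5.
Sum = Σ Δx_i · f(x_i).
Sum = -2.75.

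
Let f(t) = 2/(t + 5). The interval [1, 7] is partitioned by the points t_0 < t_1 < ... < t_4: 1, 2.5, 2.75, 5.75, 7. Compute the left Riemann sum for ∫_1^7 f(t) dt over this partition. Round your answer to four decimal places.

Subinterval widths: 1.5, 0.25, 3, 1.25.
Left endpoints: 1, 2.5, 2.75, 5.75.
f(1) = 1/3, f(2.5) = 4/15, f(2.75) = 8/31, f(5.75) = 8/43.
Sum = Σ Δt_i · f(t_i).
Sum ≈ 1.5734.

1.5734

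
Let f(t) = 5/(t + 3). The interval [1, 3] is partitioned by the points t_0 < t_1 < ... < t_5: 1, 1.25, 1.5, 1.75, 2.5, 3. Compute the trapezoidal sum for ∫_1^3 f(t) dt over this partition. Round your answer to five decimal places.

2.03098

Subinterval widths: 0.25, 0.25, 0.25, 0.75, 0.5.
f(1) = 1.25, f(1.25) = 20/17, f(1.5) = 10/9, f(1.75) = 20/19, f(2.5) = 10/11, f(3) = 5/6.
On each subinterval the trapezoid contributes (Δt_i/2)·[f(t_{i-1}) + f(t_i)].
Sum ≈ 2.03098.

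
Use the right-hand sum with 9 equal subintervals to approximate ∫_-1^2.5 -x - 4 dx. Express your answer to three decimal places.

-17.306

Δx = (2.5 − (-1))/9 = 7/18.
Right endpoints: -11/18, -2/9, 1/6, 5/9, 17/18, 4/3, 31/18, 19/9, 2.5.
f(-11/18) = -61/18, f(-2/9) = -34/9, f(1/6) = -25/6, f(5/9) = -41/9, f(17/18) = -89/18, f(4/3) = -16/3, f(31/18) = -103/18, f(19/9) = -55/9, f(2.5) = -6.5.
Sum = Δx · [f(-11/18) + f(-2/9) + f(1/6) + ...].
Sum ≈ -17.306.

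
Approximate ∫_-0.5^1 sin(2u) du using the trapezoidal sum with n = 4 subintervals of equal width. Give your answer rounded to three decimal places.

Δu = (1 − (-0.5))/4 = 0.375.
f(-0.5) ≈ -0.841, f(-0.125) ≈ -0.247, f(0.25) ≈ 0.479, f(0.625) ≈ 0.949, f(1) ≈ 0.909.
T_4 = (Δu/2)·[f(u_0) + 2f(u_1) + 2f(u_2) + 2f(u_3) + f(u_4)].
Sum ≈ 0.456.

0.456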